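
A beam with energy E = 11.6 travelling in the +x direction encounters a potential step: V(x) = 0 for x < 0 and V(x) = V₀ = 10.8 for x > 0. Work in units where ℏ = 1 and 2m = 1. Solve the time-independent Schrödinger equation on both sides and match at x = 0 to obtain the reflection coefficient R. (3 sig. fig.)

The wavenumbers are k₁ = √(2mE)/ℏ = 3.406 on the left and k₂ = √(2m(E − V₀))/ℏ = 0.8944 on the right.
Continuity of ψ and ψ′ at the step yields the reflection amplitude r = (k₁ − k₂)/(k₁ + k₂) = 0.5840; thus R = |r|² = 0.3411, T = 0.6589.

R = 0.341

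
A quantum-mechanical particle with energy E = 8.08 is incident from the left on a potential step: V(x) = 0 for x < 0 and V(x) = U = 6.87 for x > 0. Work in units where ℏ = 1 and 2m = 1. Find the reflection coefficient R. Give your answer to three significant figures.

R = 0.195

The wavenumbers are k₁ = √(2mE)/ℏ = 2.843 on the left and k₂ = √(2m(E − U))/ℏ = 1.100 on the right.
Continuity of ψ and ψ′ at the step yields the reflection amplitude r = (k₁ − k₂)/(k₁ + k₂) = 0.4420; thus R = |r|² = 0.1953, T = 0.8047.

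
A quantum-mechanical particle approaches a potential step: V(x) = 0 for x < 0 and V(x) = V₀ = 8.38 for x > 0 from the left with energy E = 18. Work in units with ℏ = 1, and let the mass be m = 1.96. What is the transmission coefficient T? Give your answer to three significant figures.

The wavenumbers are k₁ = √(2mE)/ℏ = 8.400 on the left and k₂ = √(2m(E − V₀))/ℏ = 6.141 on the right.
Matching ψ and ψ′ at x = 0 gives r = (k₁ − k₂)/(k₁ + k₂), so R = r² = 0.02414 and T = 1 − R = 0.9759.

T = 0.976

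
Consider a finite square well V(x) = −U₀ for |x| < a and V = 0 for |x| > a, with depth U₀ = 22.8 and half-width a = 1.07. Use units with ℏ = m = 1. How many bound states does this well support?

The dimensionless depth is z₀ = a√(2mU₀)/ℏ = 1.07 × √(45.60) = 7.225.
A new bound state (alternating even/odd) appears each time z₀ passes a multiple of π/2, so N = ⌊2z₀/π⌋ + 1 = ⌊4.600⌋ + 1 = 5.

N = 5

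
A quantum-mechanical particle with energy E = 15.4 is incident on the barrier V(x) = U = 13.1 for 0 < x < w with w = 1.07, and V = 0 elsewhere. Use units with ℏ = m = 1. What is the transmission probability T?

Above the barrier the interior wavenumber is k₂ = √(2m(E − U))/ℏ = 2.145, giving phase k₂w = 2.295.
T = [1 + U² sin²(k₂w) / (4E(E − U))]⁻¹ = 1/1.680 = 0.595.

T = 0.595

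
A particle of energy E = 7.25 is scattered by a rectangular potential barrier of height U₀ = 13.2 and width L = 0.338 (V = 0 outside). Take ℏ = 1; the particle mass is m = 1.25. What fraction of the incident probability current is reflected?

E < U₀: inside the barrier ψ ∝ e^{±κx} with κ = √(2m(U₀ − E))/ℏ = 3.857.
κL = 1.304, sinh(κL) = 1.705.
The exact tunnelling result is T⁻¹ = 1 + U₀² sinh²(κL) / [4E(U₀ − E)] = 3.937, so T = 0.254.
R = 1 − T = 0.746.

R = 0.746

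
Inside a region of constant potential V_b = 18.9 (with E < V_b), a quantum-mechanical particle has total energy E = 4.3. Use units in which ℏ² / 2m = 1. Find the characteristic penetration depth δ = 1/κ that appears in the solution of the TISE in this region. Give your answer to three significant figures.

δ = 0.262

Since E < V_b the TISE in this region is ψ'' = κ²ψ with κ = √(2m(V_b − E))/ℏ.
κ = √(2 × 0.5 × 14.6) = 3.821. The penetration depth is δ = 1/κ = 0.262.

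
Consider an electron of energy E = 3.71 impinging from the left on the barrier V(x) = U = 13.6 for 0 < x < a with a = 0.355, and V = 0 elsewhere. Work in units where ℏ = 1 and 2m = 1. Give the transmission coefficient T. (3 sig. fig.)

Since E < U the interior solution is evanescent with decay constant κ = √(2m(U − E))/ℏ = 3.145.
κa = 1.116, sinh(κa) = 1.363.
The exact tunnelling result is T⁻¹ = 1 + U² sinh²(κa) / [4E(U − E)] = 3.342, so T = 0.299.

T = 0.299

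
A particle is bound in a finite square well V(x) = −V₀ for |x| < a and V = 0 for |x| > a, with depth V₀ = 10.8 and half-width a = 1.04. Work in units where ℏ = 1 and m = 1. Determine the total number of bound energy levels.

N = 4

Define the well-strength parameter z₀ = (a/ℏ)√(2mV₀) = 1.04 × √(2·1·10.8) = 4.833.
The even/odd transcendental equations gain one root per π/2 in z₀, giving N = 1 + ⌊2z₀/π⌋ = 1 + ⌊3.077⌋ = 4.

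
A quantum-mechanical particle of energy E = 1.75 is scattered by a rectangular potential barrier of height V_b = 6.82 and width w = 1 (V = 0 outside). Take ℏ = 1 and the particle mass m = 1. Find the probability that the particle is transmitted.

Since E < V_b the interior solution is evanescent with decay constant κ = √(2m(V_b − E))/ℏ = 3.184.
κw = 3.184, sinh(κw) = 12.05.
The exact tunnelling result is T⁻¹ = 1 + V_b² sinh²(κw) / [4E(V_b − E)] = 191.5, so T = 0.00522.

T = 0.00522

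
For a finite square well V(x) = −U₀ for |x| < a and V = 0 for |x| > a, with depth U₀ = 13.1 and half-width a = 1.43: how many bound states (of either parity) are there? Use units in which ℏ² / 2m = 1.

N = 4

Define the well-strength parameter z₀ = (a/ℏ)√(2mU₀) = 1.43 × √(2·0.5·13.1) = 5.176.
The even/odd transcendental equations gain one root per π/2 in z₀, giving N = 1 + ⌊2z₀/π⌋ = 1 + ⌊3.295⌋ = 4.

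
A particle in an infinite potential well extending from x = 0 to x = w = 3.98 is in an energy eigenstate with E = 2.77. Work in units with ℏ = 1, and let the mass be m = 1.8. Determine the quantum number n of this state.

From E_n = n²π²ℏ²/(2mw²) invert to n = √(2mw²E)/(πℏ).
n = (3.98/π) × √(2 × 1.8 × 2.77) = 4.001 → n = 4.

n = 4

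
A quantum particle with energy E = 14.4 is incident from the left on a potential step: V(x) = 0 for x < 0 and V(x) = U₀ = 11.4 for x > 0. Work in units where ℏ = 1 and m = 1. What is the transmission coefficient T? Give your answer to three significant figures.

On each side the TISE gives plane waves with k = √(2m(E − V))/ℏ: k₁ = √(2·1·14.4) = 5.367, k₂ = √(2·1·3) = 2.449.
Matching ψ and ψ′ at x = 0 gives r = (k₁ − k₂)/(k₁ + k₂), so R = r² = 0.1393 and T = 1 − R = 0.8607.

T = 0.861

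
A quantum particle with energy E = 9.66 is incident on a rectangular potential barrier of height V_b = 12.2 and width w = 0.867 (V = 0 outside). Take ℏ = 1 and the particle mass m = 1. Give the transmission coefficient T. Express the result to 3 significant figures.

Since E < V_b the interior solution is evanescent with decay constant κ = √(2m(V_b − E))/ℏ = 2.254.
κw = 1.954, sinh(κw) = 3.458.
The exact tunnelling result is T⁻¹ = 1 + V_b² sinh²(κw) / [4E(V_b − E)] = 19.13, so T = 0.0523.

T = 0.0523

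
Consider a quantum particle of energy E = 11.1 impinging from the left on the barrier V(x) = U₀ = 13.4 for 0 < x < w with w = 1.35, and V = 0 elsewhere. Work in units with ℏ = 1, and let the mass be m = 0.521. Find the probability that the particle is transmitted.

T = 0.0347

E < U₀: inside the barrier ψ ∝ e^{±κx} with κ = √(2m(U₀ − E))/ℏ = 1.548.
κw = 2.090, sinh(κw) = 3.980.
Matching ψ, ψ′ at both faces gives T = [1 + U₀² sinh²(κw) / (4E(U₀ − E))]⁻¹ = 1/28.86 = 0.0347.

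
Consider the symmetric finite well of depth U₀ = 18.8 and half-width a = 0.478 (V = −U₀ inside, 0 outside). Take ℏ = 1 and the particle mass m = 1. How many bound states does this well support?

The dimensionless depth is z₀ = a√(2mU₀)/ℏ = 0.478 × √(37.60) = 2.931.
The even/odd transcendental equations gain one root per π/2 in z₀, giving N = 1 + ⌊2z₀/π⌋ = 1 + ⌊1.866⌋ = 2.

N = 2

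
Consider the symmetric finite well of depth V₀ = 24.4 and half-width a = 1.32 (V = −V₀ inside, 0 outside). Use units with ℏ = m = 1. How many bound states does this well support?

N = 6

Define the well-strength parameter z₀ = (a/ℏ)√(2mV₀) = 1.32 × √(2·1·24.4) = 9.221.
A new bound state (alternating even/odd) appears each time z₀ passes a multiple of π/2, so N = ⌊2z₀/π⌋ + 1 = ⌊5.870⌋ + 1 = 6.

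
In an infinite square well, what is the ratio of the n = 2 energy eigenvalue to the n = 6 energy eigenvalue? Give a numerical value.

Since E_n ∝ n², the ratio is (2/6)² = 0.111111.

0.111111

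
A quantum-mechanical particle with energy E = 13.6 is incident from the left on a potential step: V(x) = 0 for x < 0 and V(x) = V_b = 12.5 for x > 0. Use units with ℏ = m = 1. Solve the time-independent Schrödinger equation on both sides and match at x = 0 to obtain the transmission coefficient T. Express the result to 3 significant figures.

T = 0.690

On each side the TISE gives plane waves with k = √(2m(E − V))/ℏ: k₁ = √(2·1·13.6) = 5.215, k₂ = √(2·1·1.1) = 1.483.
Continuity of ψ and ψ′ at the step yields the reflection amplitude r = (k₁ − k₂)/(k₁ + k₂) = 0.5571; thus R = |r|² = 0.3104, T = 0.6896.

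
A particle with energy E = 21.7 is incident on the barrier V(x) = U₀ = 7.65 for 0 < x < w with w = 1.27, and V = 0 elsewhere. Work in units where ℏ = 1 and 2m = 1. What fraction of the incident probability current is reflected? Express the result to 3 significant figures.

E > U₀: inside the barrier k₂ = √(2m(E − U₀))/ℏ = 3.748, k₂w = 4.760.
T = [1 + U₀² sin²(k₂w) / (4E(E − U₀))]⁻¹ = 1/1.048 = 0.954.
R = 1 − T = 0.0457.

R = 0.0457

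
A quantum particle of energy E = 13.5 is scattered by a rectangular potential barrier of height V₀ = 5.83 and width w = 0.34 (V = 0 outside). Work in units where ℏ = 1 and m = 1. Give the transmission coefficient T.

T = 0.928

Above the barrier the interior wavenumber is k₂ = √(2m(E − V₀))/ℏ = 3.917, giving phase k₂w = 1.332.
T = [1 + V₀² sin²(k₂w) / (4E(E − V₀))]⁻¹ = 1/1.077 = 0.928.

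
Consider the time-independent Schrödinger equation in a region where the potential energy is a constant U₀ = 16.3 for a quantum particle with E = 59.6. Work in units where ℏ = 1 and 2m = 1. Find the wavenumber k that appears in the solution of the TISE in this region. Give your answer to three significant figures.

With E > U₀ the solution is oscillatory, ψ ∝ e^{±ikx} with k = √(2m(E − U₀))/ℏ.
k = √(2 × 0.5 × 43.3) = 6.580.

k = 6.58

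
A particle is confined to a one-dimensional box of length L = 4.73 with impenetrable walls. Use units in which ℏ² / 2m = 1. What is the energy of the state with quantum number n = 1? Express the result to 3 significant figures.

E = 0.441

Requiring ψ(0) = ψ(L) = 0 quantises k = nπ/L, hence E_n = ℏ²k²/2m = n²π²ℏ²/(2mL²).
E_1 = 1² × π² / (2 × 0.5 × 4.73²) = 0.4411.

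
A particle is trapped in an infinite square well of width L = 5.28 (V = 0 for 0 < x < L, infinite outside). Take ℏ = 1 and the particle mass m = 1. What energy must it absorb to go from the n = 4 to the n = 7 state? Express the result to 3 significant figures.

E_n = n²π²ℏ²/(2mL²), so ΔE = (7² − 4²) π²ℏ²/(2mL²).
ΔE = 33 × π² / (2 × 1 × 5.28²) = 5.841.

ΔE = 5.84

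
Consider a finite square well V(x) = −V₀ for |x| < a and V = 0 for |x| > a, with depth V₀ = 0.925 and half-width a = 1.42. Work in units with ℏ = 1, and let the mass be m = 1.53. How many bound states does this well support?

The dimensionless depth is z₀ = a√(2mV₀)/ℏ = 1.42 × √(2.831) = 2.389.
The even/odd transcendental equations gain one root per π/2 in z₀, giving N = 1 + ⌊2z₀/π⌋ = 1 + ⌊1.521⌋ = 2.

N = 2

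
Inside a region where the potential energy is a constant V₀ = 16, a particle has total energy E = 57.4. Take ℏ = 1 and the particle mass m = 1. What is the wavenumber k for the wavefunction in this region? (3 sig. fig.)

k = 9.10

With E > V₀ the solution is oscillatory, ψ ∝ e^{±ikx} with k = √(2m(E − V₀))/ℏ.
k = √(2 × 1 × 41.4) = 9.099.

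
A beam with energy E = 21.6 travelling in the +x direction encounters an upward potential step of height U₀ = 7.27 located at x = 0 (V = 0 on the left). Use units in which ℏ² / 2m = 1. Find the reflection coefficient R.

R = 0.0105

On each side the TISE gives plane waves with k = √(2m(E − V))/ℏ: k₁ = √(2·½·21.6) = 4.648, k₂ = √(2·½·14.33) = 3.785.
Matching ψ and ψ′ at x = 0 gives r = (k₁ − k₂)/(k₁ + k₂), so R = r² = 0.01045 and T = 1 − R = 0.9895.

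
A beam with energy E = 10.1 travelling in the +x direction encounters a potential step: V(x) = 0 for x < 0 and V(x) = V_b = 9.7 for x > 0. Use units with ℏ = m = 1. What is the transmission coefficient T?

The wavenumbers are k₁ = √(2mE)/ℏ = 4.494 on the left and k₂ = √(2m(E − V_b))/ℏ = 0.8944 on the right.
Continuity of ψ and ψ′ at the step yields the reflection amplitude r = (k₁ − k₂)/(k₁ + k₂) = 0.6680; thus R = |r|² = 0.4463, T = 0.5537.

T = 0.554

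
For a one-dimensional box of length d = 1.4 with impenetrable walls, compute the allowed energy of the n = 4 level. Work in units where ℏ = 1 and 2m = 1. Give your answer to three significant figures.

E = 80.6

Requiring ψ(0) = ψ(d) = 0 quantises k = nπ/d, hence E_n = ℏ²k²/2m = n²π²ℏ²/(2md²).
E_4 = 4² × π² / (2 × 0.5 × 1.4²) = 80.57.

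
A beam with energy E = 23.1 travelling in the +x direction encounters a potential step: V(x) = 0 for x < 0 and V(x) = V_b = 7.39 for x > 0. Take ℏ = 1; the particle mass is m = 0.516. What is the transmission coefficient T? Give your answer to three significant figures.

The wavenumbers are k₁ = √(2mE)/ℏ = 4.883 on the left and k₂ = √(2m(E − V_b))/ℏ = 4.027 on the right.
Continuity of ψ and ψ′ at the step yields the reflection amplitude r = (k₁ − k₂)/(k₁ + k₂) = 0.09609; thus R = |r|² = 0.009233, T = 0.9908.

T = 0.991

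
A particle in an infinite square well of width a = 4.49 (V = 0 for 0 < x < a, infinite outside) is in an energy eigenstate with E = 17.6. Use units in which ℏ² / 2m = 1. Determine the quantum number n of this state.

n = 6

From E_n = n²π²ℏ²/(2ma²) invert to n = √(2ma²E)/(πℏ).
n = (4.49/π) × √(2 × 0.5 × 17.6) = 5.996 → n = 6.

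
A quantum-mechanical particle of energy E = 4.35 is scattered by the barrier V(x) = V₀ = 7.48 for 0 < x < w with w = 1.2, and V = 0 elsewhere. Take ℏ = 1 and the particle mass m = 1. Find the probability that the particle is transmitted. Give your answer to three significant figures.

E < V₀: inside the barrier ψ ∝ e^{±κx} with κ = √(2m(V₀ − E))/ℏ = 2.502.
κw = 3.002, sinh(κw) = 10.04.
The exact tunnelling result is T⁻¹ = 1 + V₀² sinh²(κw) / [4E(V₀ − E)] = 104.6, so T = 0.00956.

T = 0.00956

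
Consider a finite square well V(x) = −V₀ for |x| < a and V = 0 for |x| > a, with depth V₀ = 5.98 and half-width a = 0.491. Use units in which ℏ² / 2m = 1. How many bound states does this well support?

Define the well-strength parameter z₀ = (a/ℏ)√(2mV₀) = 0.491 × √(2·0.5·5.98) = 1.201.
The even/odd transcendental equations gain one root per π/2 in z₀, giving N = 1 + ⌊2z₀/π⌋ = 1 + ⌊0.7644⌋ = 1.

N = 1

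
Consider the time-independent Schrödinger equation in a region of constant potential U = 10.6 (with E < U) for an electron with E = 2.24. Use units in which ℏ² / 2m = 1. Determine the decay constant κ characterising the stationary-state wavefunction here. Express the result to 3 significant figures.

κ = 2.89

Since E < U the TISE in this region is ψ'' = κ²ψ with κ = √(2m(U − E))/ℏ.
κ = √(2 × 0.5 × 8.36) = 2.891.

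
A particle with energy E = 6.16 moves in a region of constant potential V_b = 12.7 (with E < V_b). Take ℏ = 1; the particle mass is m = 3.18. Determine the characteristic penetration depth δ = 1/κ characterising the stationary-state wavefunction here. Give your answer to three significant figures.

δ = 0.155

Since E < V_b the TISE in this region is ψ'' = κ²ψ with κ = √(2m(V_b − E))/ℏ.
κ = √(2 × 3.18 × 6.54) = 6.449. The penetration depth is δ = 1/κ = 0.155.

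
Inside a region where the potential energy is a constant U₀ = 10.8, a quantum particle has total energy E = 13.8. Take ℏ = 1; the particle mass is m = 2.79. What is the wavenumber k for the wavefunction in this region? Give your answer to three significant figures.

With E > U₀ the solution is oscillatory, ψ ∝ e^{±ikx} with k = √(2m(E − U₀))/ℏ.
k = √(2 × 2.79 × 3) = 4.091.

k = 4.09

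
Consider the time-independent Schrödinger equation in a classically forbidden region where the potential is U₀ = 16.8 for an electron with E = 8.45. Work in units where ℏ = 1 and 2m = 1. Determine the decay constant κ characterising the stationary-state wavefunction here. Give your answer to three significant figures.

Since E < U₀ the TISE in this region is ψ'' = κ²ψ with κ = √(2m(U₀ − E))/ℏ.
κ = √(2 × 0.5 × 8.35) = 2.890.

κ = 2.89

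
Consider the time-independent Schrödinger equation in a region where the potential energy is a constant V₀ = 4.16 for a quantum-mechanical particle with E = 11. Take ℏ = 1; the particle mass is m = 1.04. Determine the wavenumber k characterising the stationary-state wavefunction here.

With E > V₀ the solution is oscillatory, ψ ∝ e^{±ikx} with k = √(2m(E − V₀))/ℏ.
k = √(2 × 1.04 × 6.84) = 3.772.

k = 3.77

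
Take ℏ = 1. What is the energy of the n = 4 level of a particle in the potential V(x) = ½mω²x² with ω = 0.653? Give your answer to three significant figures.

E = 2.94

The oscillator eigenvalues are E_n = ℏω(n + ½), so E_4 = 0.653 × 4.5 = 2.939.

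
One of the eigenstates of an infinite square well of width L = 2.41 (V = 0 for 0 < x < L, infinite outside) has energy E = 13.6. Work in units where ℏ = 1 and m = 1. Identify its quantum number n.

From E_n = n²π²ℏ²/(2mL²) invert to n = √(2mL²E)/(πℏ).
n = (2.41/π) × √(2 × 1 × 13.6) = 4.001 → n = 4.

n = 4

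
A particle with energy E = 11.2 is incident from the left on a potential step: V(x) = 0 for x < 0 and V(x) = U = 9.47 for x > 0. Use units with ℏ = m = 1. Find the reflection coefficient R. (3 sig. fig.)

The wavenumbers are k₁ = √(2mE)/ℏ = 4.733 on the left and k₂ = √(2m(E − U))/ℏ = 1.860 on the right.
Matching ψ and ψ′ at x = 0 gives r = (k₁ − k₂)/(k₁ + k₂), so R = r² = 0.1899 and T = 1 − R = 0.8101.

R = 0.190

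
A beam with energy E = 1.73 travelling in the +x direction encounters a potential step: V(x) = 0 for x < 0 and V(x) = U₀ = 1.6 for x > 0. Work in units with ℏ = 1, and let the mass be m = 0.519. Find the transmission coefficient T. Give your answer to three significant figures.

T = 0.675

The wavenumbers are k₁ = √(2mE)/ℏ = 1.340 on the left and k₂ = √(2m(E − U₀))/ℏ = 0.3673 on the right.
Matching ψ and ψ′ at x = 0 gives r = (k₁ − k₂)/(k₁ + k₂), so R = r² = 0.3246 and T = 1 − R = 0.6754.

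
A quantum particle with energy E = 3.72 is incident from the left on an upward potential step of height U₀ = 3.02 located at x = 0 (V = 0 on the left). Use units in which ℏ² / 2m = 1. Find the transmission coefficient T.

The wavenumbers are k₁ = √(2mE)/ℏ = 1.929 on the left and k₂ = √(2m(E − U₀))/ℏ = 0.8367 on the right.
Continuity of ψ and ψ′ at the step yields the reflection amplitude r = (k₁ − k₂)/(k₁ + k₂) = 0.3949; thus R = |r|² = 0.1560, T = 0.8440.

T = 0.844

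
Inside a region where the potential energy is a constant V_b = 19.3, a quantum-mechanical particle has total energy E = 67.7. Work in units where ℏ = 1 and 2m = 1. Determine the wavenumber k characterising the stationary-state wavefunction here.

k = 6.96

With E > V_b the solution is oscillatory, ψ ∝ e^{±ikx} with k = √(2m(E − V_b))/ℏ.
k = √(2 × 0.5 × 48.4) = 6.957.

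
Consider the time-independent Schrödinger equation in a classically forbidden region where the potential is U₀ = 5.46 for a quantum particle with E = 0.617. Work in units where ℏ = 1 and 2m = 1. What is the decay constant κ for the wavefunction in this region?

Since E < U₀ the TISE in this region is ψ'' = κ²ψ with κ = √(2m(U₀ − E))/ℏ.
κ = √(2 × 0.5 × 4.843) = 2.201.

κ = 2.20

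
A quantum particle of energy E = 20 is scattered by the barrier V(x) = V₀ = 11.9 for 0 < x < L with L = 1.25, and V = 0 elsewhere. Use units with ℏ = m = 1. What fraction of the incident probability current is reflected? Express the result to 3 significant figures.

Above the barrier the interior wavenumber is k₂ = √(2m(E − V₀))/ℏ = 4.025, giving phase k₂L = 5.031.
Matching at both interfaces gives T⁻¹ = 1 + V₀² sin²(k₂L) / [4E(E − V₀)] = 1.197, hence T = 0.835.
R = 1 − T = 0.165.

R = 0.165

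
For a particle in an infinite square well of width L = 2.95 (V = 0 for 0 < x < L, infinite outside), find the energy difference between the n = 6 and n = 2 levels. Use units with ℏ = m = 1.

E_n = n²π²ℏ²/(2mL²), so ΔE = (6² − 2²) π²ℏ²/(2mL²).
ΔE = 32 × π² / (2 × 1 × 2.95²) = 18.15.

ΔE = 18.1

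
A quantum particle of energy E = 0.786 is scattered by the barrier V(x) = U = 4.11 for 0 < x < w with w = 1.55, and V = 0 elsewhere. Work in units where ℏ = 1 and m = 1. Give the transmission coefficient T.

T = 0.000836

E < U: inside the barrier ψ ∝ e^{±κx} with κ = √(2m(U − E))/ℏ = 2.578.
κw = 3.996, sinh(κw) = 27.19.
The exact tunnelling result is T⁻¹ = 1 + U² sinh²(κw) / [4E(U − E)] = 1196, so T = 0.000836.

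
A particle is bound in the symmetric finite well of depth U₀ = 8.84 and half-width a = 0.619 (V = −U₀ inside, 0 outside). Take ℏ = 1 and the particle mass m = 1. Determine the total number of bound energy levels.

N = 2

The dimensionless depth is z₀ = a√(2mU₀)/ℏ = 0.619 × √(17.68) = 2.603.
A new bound state (alternating even/odd) appears each time z₀ passes a multiple of π/2, so N = ⌊2z₀/π⌋ + 1 = ⌊1.657⌋ + 1 = 2.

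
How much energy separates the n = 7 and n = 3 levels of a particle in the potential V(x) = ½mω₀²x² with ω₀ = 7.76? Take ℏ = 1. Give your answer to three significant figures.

E_n = ℏω₀(n + ½), so ΔE = (7 − 3) ℏω₀ = 4 × 7.76 = 31.04.

ΔE = 31.0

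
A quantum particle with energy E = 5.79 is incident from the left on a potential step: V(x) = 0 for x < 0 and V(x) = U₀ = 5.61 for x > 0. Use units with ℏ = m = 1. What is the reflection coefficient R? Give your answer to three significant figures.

The wavenumbers are k₁ = √(2mE)/ℏ = 3.403 on the left and k₂ = √(2m(E − U₀))/ℏ = 0.6000 on the right.
Matching ψ and ψ′ at x = 0 gives r = (k₁ − k₂)/(k₁ + k₂), so R = r² = 0.4903 and T = 1 − R = 0.5097.

R = 0.490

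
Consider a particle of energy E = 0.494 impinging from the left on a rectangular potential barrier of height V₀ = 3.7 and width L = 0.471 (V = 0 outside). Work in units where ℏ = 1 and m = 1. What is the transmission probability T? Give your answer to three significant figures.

T = 0.171

E < V₀: inside the barrier ψ ∝ e^{±κx} with κ = √(2m(V₀ − E))/ℏ = 2.532.
κL = 1.193, sinh(κL) = 1.496.
The exact tunnelling result is T⁻¹ = 1 + V₀² sinh²(κL) / [4E(V₀ − E)] = 5.838, so T = 0.171.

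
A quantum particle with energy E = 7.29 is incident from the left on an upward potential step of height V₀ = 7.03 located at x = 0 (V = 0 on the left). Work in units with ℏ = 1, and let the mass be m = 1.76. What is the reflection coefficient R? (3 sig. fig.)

R = 0.466

The wavenumbers are k₁ = √(2mE)/ℏ = 5.066 on the left and k₂ = √(2m(E − V₀))/ℏ = 0.9567 on the right.
Matching ψ and ψ′ at x = 0 gives r = (k₁ − k₂)/(k₁ + k₂), so R = r² = 0.4655 and T = 1 − R = 0.5345.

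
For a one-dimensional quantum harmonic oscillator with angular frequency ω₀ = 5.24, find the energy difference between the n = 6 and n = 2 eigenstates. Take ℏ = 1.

E_n = ℏω₀(n + ½), so ΔE = (6 − 2) ℏω₀ = 4 × 5.24 = 20.96.

ΔE = 21.0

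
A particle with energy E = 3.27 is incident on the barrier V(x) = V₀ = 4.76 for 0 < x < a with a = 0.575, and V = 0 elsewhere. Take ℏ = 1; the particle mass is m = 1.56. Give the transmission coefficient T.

T = 0.256

E < V₀: inside the barrier ψ ∝ e^{±κx} with κ = √(2m(V₀ − E))/ℏ = 2.156.
κa = 1.240, sinh(κa) = 1.583.
The exact tunnelling result is T⁻¹ = 1 + V₀² sinh²(κa) / [4E(V₀ − E)] = 3.912, so T = 0.256.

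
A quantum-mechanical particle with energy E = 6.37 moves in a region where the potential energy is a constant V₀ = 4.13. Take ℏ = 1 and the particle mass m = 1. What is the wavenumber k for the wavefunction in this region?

With E > V₀ the solution is oscillatory, ψ ∝ e^{±ikx} with k = √(2m(E − V₀))/ℏ.
k = √(2 × 1 × 2.24) = 2.117.

k = 2.12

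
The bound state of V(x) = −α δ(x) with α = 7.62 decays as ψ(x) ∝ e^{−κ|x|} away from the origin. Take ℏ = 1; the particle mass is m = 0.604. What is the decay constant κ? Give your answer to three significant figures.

κ = 4.60

Integrating the TISE across x = 0 gives the cusp condition ψ'(0⁺) − ψ'(0⁻) = −(2mα/ℏ²)ψ(0).
With ψ ∝ e^{−κ|x|} this yields −2κ = −2mα/ℏ², so κ = mα/ℏ² = 4.602.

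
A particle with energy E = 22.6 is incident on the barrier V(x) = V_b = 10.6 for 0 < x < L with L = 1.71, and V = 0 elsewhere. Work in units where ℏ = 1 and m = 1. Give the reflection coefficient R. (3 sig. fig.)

Above the barrier the interior wavenumber is k₂ = √(2m(E − V_b))/ℏ = 4.899, giving phase k₂L = 8.377.
Matching at both interfaces gives T⁻¹ = 1 + V_b² sin²(k₂L) / [4E(E − V_b)] = 1.078, hence T = 0.928.
R = 1 − T = 0.0721.

R = 0.0721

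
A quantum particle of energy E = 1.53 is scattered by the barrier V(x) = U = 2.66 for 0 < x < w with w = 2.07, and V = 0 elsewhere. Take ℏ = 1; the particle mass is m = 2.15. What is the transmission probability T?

E < U: inside the barrier ψ ∝ e^{±κx} with κ = √(2m(U − E))/ℏ = 2.204.
κw = 4.563, sinh(κw) = 47.93.
Matching ψ, ψ′ at both faces gives T = [1 + U² sinh²(κw) / (4E(U − E))]⁻¹ = 1/2351 = 0.000425.

T = 0.000425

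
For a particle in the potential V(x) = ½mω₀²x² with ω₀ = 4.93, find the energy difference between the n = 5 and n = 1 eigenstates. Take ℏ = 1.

ΔE = 19.7

E_n = ℏω₀(n + ½), so ΔE = (5 − 1) ℏω₀ = 4 × 4.93 = 19.72.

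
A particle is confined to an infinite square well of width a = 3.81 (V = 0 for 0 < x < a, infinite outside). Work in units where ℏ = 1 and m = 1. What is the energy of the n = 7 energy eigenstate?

E = 16.7

Requiring ψ(0) = ψ(a) = 0 quantises k = nπ/a, hence E_n = ℏ²k²/2m = n²π²ℏ²/(2ma²).
E_7 = 7² × π² / (2 × 1 × 3.81²) = 16.66.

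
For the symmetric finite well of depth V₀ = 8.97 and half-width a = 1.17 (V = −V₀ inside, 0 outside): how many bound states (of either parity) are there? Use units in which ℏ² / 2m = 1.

Define the well-strength parameter z₀ = (a/ℏ)√(2mV₀) = 1.17 × √(2·0.5·8.97) = 3.504.
The even/odd transcendental equations gain one root per π/2 in z₀, giving N = 1 + ⌊2z₀/π⌋ = 1 + ⌊2.231⌋ = 3.

N = 3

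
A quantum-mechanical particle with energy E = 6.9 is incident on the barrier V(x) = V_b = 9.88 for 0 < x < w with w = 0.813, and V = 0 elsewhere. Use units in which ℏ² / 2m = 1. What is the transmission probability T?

T = 0.187

E < V_b: inside the barrier ψ ∝ e^{±κx} with κ = √(2m(V_b − E))/ℏ = 1.726.
κw = 1.403, sinh(κw) = 1.912.
The exact tunnelling result is T⁻¹ = 1 + V_b² sinh²(κw) / [4E(V_b − E)] = 5.338, so T = 0.187.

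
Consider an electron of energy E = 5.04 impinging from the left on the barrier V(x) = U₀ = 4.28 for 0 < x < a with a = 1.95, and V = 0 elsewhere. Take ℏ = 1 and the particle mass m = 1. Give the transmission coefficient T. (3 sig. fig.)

T = 0.649

E > U₀: inside the barrier k₂ = √(2m(E − U₀))/ℏ = 1.233, k₂a = 2.404.
Matching at both interfaces gives T⁻¹ = 1 + U₀² sin²(k₂a) / [4E(E − U₀)] = 1.541, hence T = 0.649.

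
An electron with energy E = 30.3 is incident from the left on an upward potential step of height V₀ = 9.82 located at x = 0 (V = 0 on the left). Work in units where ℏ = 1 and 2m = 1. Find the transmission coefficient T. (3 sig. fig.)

On each side the TISE gives plane waves with k = √(2m(E − V))/ℏ: k₁ = √(2·½·30.3) = 5.505, k₂ = √(2·½·20.48) = 4.525.
Matching ψ and ψ′ at x = 0 gives r = (k₁ − k₂)/(k₁ + k₂), so R = r² = 0.009528 and T = 1 − R = 0.9905.

T = 0.990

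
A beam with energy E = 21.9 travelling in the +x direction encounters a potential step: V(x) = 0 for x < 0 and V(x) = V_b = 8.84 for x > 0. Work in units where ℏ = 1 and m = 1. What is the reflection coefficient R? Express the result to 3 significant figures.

R = 0.0165

On each side the TISE gives plane waves with k = √(2m(E − V))/ℏ: k₁ = √(2·1·21.9) = 6.618, k₂ = √(2·1·13.06) = 5.111.
Matching ψ and ψ′ at x = 0 gives r = (k₁ − k₂)/(k₁ + k₂), so R = r² = 0.01652 and T = 1 − R = 0.9835.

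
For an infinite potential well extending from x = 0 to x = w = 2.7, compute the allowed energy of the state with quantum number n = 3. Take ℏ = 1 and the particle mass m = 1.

Requiring ψ(0) = ψ(w) = 0 quantises k = nπ/w, hence E_n = ℏ²k²/2m = n²π²ℏ²/(2mw²).
E_3 = 3² × π² / (2 × 1 × 2.7²) = 6.092.

E = 6.09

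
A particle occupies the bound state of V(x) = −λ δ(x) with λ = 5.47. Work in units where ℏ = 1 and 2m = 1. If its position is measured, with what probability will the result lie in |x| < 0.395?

The normalised bound state is ψ = √κ e^{−κ|x|} with κ = mλ/ℏ² = 2.735.
P(|x| < d) = ∫_{−d}^{d} κ e^{−2κ|x|} dx = 1 − e^{−2κd} = 1 − e^{−2.161} = 0.8847.

P = 0.885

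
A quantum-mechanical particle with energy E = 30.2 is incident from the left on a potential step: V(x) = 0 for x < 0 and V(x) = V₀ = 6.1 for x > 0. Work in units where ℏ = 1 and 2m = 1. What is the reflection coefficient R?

R = 0.00318

The wavenumbers are k₁ = √(2mE)/ℏ = 5.495 on the left and k₂ = √(2m(E − V₀))/ℏ = 4.909 on the right.
Continuity of ψ and ψ′ at the step yields the reflection amplitude r = (k₁ − k₂)/(k₁ + k₂) = 0.05635; thus R = |r|² = 0.003175, T = 0.9968.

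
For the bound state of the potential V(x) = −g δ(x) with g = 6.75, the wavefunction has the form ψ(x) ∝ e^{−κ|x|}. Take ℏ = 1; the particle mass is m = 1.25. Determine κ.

κ = 8.44

Integrate −(ℏ²/2m)ψ'' − gδ(x)ψ = Eψ from −ε to +ε: the ψ'' term gives ψ'(0⁺) − ψ'(0⁻) and the δ term gives −(2mg/ℏ²)ψ(0).
With ψ ∝ e^{−κ|x|} this yields −2κ = −2mg/ℏ², so κ = mg/ℏ² = 8.438.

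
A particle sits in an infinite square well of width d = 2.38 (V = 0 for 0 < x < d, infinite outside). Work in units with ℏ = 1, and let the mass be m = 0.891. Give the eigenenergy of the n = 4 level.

E = 15.6

Requiring ψ(0) = ψ(d) = 0 quantises k = nπ/d, hence E_n = ℏ²k²/2m = n²π²ℏ²/(2md²).
E_4 = 4² × π² / (2 × 0.891 × 2.38²) = 15.64.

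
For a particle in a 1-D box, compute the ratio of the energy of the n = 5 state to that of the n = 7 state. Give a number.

Since E_n ∝ n², the ratio is (5/7)² = 0.510204.

0.510204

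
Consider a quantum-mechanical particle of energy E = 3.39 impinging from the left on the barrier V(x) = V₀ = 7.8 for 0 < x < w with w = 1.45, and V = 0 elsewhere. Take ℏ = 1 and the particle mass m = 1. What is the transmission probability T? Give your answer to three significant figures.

T = 0.000715

E < V₀: inside the barrier ψ ∝ e^{±κx} with κ = √(2m(V₀ − E))/ℏ = 2.970.
κw = 4.306, sinh(κw) = 37.08.
The exact tunnelling result is T⁻¹ = 1 + V₀² sinh²(κw) / [4E(V₀ − E)] = 1399, so T = 0.000715.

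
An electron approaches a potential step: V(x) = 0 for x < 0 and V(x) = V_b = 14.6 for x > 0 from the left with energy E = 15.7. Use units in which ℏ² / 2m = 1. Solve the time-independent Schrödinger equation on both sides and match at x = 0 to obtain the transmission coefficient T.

On each side the TISE gives plane waves with k = √(2m(E − V))/ℏ: k₁ = √(2·½·15.7) = 3.962, k₂ = √(2·½·1.1) = 1.049.
Continuity of ψ and ψ′ at the step yields the reflection amplitude r = (k₁ − k₂)/(k₁ + k₂) = 0.5814; thus R = |r|² = 0.3380, T = 0.6620.

T = 0.662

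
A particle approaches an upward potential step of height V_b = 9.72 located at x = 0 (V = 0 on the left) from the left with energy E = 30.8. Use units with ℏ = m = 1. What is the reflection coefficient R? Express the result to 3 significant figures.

R = 0.00893

The wavenumbers are k₁ = √(2mE)/ℏ = 7.849 on the left and k₂ = √(2m(E − V_b))/ℏ = 6.493 on the right.
Continuity of ψ and ψ′ at the step yields the reflection amplitude r = (k₁ − k₂)/(k₁ + k₂) = 0.09451; thus R = |r|² = 0.008933, T = 0.9911.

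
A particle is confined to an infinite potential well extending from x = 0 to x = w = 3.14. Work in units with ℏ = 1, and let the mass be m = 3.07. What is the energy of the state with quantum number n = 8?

E = 10.4

Requiring ψ(0) = ψ(w) = 0 quantises k = nπ/w, hence E_n = ℏ²k²/2m = n²π²ℏ²/(2mw²).
E_8 = 8² × π² / (2 × 3.07 × 3.14²) = 10.43.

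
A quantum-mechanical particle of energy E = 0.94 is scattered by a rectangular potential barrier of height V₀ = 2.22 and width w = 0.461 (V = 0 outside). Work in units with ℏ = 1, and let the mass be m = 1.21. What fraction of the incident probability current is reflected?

R = 0.455

E < V₀: inside the barrier ψ ∝ e^{±κx} with κ = √(2m(V₀ − E))/ℏ = 1.760.
κw = 0.8114, sinh(κw) = 0.9034.
The exact tunnelling result is T⁻¹ = 1 + V₀² sinh²(κw) / [4E(V₀ − E)] = 1.836, so T = 0.545.
R = 1 − T = 0.455.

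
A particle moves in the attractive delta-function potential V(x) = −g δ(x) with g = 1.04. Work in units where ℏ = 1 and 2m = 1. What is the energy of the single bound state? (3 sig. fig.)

The bound state is ψ(x) = √κ e^{−κ|x|}. The derivative jump ψ'(0⁺) − ψ'(0⁻) = −(2mg/ℏ²)ψ(0) fixes κ = mg/ℏ² = 0.5200.
Then E = −ℏ²κ²/(2m) = −mg²/(2ℏ²) = -0.2704.

E = -0.270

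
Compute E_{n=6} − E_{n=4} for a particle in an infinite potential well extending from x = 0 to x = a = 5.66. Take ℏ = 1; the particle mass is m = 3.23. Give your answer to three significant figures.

ΔE = 0.954

E_n = n²π²ℏ²/(2ma²), so ΔE = (6² − 4²) π²ℏ²/(2ma²).
ΔE = 20 × π² / (2 × 3.23 × 5.66²) = 0.9538.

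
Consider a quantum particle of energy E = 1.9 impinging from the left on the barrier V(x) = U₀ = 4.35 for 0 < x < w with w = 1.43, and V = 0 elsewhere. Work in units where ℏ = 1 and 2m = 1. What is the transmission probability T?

T = 0.0438

E < U₀: inside the barrier ψ ∝ e^{±κx} with κ = √(2m(U₀ − E))/ℏ = 1.565.
κw = 2.238, sinh(κw) = 4.635.
The exact tunnelling result is T⁻¹ = 1 + U₀² sinh²(κw) / [4E(U₀ − E)] = 22.84, so T = 0.0438.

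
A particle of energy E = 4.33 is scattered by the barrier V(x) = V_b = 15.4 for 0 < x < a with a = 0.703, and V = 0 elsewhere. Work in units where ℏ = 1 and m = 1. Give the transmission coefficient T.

T = 0.00432

Since E < V_b the interior solution is evanescent with decay constant κ = √(2m(V_b − E))/ℏ = 4.705.
κa = 3.308, sinh(κa) = 13.64.
The exact tunnelling result is T⁻¹ = 1 + V_b² sinh²(κa) / [4E(V_b − E)] = 231.3, so T = 0.00432.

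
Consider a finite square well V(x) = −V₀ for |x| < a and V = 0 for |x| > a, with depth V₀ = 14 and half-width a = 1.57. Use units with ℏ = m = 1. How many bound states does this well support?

Define the well-strength parameter z₀ = (a/ℏ)√(2mV₀) = 1.57 × √(2·1·14) = 8.308.
A new bound state (alternating even/odd) appears each time z₀ passes a multiple of π/2, so N = ⌊2z₀/π⌋ + 1 = ⌊5.289⌋ + 1 = 6.

N = 6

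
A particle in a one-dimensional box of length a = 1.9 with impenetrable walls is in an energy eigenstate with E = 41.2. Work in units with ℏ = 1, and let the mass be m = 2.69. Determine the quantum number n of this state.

n = 9

For an infinite well E_n = n²π²ℏ²/(2ma²), so n = (a/πℏ)√(2mE).
n = (1.9/π) × √(2 × 2.69 × 41.2) = 9.004 → n = 9.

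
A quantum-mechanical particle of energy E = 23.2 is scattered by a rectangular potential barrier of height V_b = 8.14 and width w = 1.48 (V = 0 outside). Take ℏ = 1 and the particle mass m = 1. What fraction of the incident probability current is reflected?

R = 0.0422

E > V_b: inside the barrier k₂ = √(2m(E − V_b))/ℏ = 5.488, k₂w = 8.122.
T = [1 + V_b² sin²(k₂w) / (4E(E − V_b))]⁻¹ = 1/1.044 = 0.958.
R = 1 − T = 0.0422.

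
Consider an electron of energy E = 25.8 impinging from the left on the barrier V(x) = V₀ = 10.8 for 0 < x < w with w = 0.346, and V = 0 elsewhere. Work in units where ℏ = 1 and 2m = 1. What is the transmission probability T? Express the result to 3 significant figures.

E > V₀: inside the barrier k₂ = √(2m(E − V₀))/ℏ = 3.873, k₂w = 1.340.
T = [1 + V₀² sin²(k₂w) / (4E(E − V₀))]⁻¹ = 1/1.071 = 0.933.

T = 0.933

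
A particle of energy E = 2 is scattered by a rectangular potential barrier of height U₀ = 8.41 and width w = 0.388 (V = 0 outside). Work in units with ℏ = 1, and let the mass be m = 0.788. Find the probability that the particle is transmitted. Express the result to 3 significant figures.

E < U₀: inside the barrier ψ ∝ e^{±κx} with κ = √(2m(U₀ − E))/ℏ = 3.178.
κw = 1.233, sinh(κw) = 1.570.
The exact tunnelling result is T⁻¹ = 1 + U₀² sinh²(κw) / [4E(U₀ − E)] = 4.402, so T = 0.227.

T = 0.227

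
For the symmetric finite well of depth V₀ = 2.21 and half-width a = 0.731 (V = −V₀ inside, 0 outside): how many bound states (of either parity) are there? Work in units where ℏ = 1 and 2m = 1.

N = 1

Define the well-strength parameter z₀ = (a/ℏ)√(2mV₀) = 0.731 × √(2·0.5·2.21) = 1.087.
A new bound state (alternating even/odd) appears each time z₀ passes a multiple of π/2, so N = ⌊2z₀/π⌋ + 1 = ⌊0.6918⌋ + 1 = 1.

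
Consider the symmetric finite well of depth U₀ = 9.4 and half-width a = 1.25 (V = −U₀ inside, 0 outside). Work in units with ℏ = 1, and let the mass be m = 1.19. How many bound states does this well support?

Define the well-strength parameter z₀ = (a/ℏ)√(2mU₀) = 1.25 × √(2·1.19·9.4) = 5.912.
The even/odd transcendental equations gain one root per π/2 in z₀, giving N = 1 + ⌊2z₀/π⌋ = 1 + ⌊3.764⌋ = 4.

N = 4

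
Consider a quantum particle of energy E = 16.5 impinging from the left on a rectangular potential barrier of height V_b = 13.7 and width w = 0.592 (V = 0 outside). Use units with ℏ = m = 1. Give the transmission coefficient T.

T = 0.503

E > V_b: inside the barrier k₂ = √(2m(E − V_b))/ℏ = 2.366, k₂w = 1.401.
T = [1 + V_b² sin²(k₂w) / (4E(E − V_b))]⁻¹ = 1/1.987 = 0.503.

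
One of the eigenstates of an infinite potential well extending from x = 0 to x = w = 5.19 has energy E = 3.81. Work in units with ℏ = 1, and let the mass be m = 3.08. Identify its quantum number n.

n = 8

For an infinite well E_n = n²π²ℏ²/(2mw²), so n = (w/πℏ)√(2mE).
n = (5.19/π) × √(2 × 3.08 × 3.81) = 8.003 → n = 8.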